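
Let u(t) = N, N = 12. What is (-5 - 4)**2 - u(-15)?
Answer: 69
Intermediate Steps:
u(t) = 12
(-5 - 4)**2 - u(-15) = (-5 - 4)**2 - 1*12 = (-9)**2 - 12 = 81 - 12 = 69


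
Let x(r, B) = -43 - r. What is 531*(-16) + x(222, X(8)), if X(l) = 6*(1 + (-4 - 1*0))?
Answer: -8761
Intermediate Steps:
X(l) = -18 (X(l) = 6*(1 + (-4 + 0)) = 6*(1 - 4) = 6*(-3) = -18)
531*(-16) + x(222, X(8)) = 531*(-16) + (-43 - 1*222) = -8496 + (-43 - 222) = -8496 - 265 = -8761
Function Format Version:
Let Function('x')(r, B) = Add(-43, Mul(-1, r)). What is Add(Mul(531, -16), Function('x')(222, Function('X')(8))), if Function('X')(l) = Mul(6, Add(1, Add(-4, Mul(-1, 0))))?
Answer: -8761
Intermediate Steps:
Function('X')(l) = -18 (Function('X')(l) = Mul(6, Add(1, Add(-4, 0))) = Mul(6, Add(1, -4)) = Mul(6, -3) = -18)
Add(Mul(531, -16), Function('x')(222, Function('X')(8))) = Add(Mul(531, -16), Add(-43, Mul(-1, 222))) = Add(-8496, Add(-43, -222)) = Add(-8496, -265) = -8761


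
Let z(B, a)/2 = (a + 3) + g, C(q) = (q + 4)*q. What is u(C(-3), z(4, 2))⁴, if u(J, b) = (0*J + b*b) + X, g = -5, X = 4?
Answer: 256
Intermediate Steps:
C(q) = q*(4 + q) (C(q) = (4 + q)*q = q*(4 + q))
z(B, a) = -4 + 2*a (z(B, a) = 2*((a + 3) - 5) = 2*((3 + a) - 5) = 2*(-2 + a) = -4 + 2*a)
u(J, b) = 4 + b² (u(J, b) = (0*J + b*b) + 4 = (0 + b²) + 4 = b² + 4 = 4 + b²)
u(C(-3), z(4, 2))⁴ = (4 + (-4 + 2*2)²)⁴ = (4 + (-4 + 4)²)⁴ = (4 + 0²)⁴ = (4 + 0)⁴ = 4⁴ = 256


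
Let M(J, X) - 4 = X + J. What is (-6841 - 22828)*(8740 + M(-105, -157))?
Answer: -251652458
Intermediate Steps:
M(J, X) = 4 + J + X (M(J, X) = 4 + (X + J) = 4 + (J + X) = 4 + J + X)
(-6841 - 22828)*(8740 + M(-105, -157)) = (-6841 - 22828)*(8740 + (4 - 105 - 157)) = -29669*(8740 - 258) = -29669*8482 = -251652458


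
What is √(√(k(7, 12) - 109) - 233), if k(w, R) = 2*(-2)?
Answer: √(-233 + I*√113) ≈ 0.34811 + 15.268*I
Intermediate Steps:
k(w, R) = -4
√(√(k(7, 12) - 109) - 233) = √(√(-4 - 109) - 233) = √(√(-113) - 233) = √(I*√113 - 233) = √(-233 + I*√113)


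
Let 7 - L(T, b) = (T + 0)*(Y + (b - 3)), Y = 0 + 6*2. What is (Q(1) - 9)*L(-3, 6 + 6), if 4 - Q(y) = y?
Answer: -420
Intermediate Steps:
Y = 12 (Y = 0 + 12 = 12)
Q(y) = 4 - y
L(T, b) = 7 - T*(9 + b) (L(T, b) = 7 - (T + 0)*(12 + (b - 3)) = 7 - T*(12 + (-3 + b)) = 7 - T*(9 + b))
(Q(1) - 9)*L(-3, 6 + 6) = ((4 - 1*1) - 9)*(7 - 9*(-3) - 1*(-3)*(6 + 6)) = ((4 - 1) - 9)*(7 + 27 - 1*(-3)*12) = (3 - 9)*(7 + 27 + 36) = -6*70 = -420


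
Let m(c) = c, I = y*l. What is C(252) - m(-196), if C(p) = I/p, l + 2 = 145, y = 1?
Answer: 49535/252 ≈ 196.57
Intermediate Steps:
l = 143 (l = -2 + 145 = 143)
I = 143 (I = 1*143 = 143)
C(p) = 143/p
C(252) - m(-196) = 143/252 - 1*(-196) = 143*(1/252) + 196 = 143/252 + 196 = 49535/252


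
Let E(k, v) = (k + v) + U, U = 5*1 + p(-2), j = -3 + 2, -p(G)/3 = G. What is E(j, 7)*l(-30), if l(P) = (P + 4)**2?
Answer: 11492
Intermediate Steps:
l(P) = (4 + P)**2
p(G) = -3*G
j = -1
U = 11 (U = 5*1 - 3*(-2) = 5 + 6 = 11)
E(k, v) = 11 + k + v (E(k, v) = (k + v) + 11 = 11 + k + v)
E(j, 7)*l(-30) = (11 - 1 + 7)*(4 - 30)**2 = 17*(-26)**2 = 17*676 = 11492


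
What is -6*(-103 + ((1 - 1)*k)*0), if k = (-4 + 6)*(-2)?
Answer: 618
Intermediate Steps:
k = -4 (k = 2*(-2) = -4)
-6*(-103 + ((1 - 1)*k)*0) = -6*(-103 + ((1 - 1)*(-4))*0) = -6*(-103 + (0*(-4))*0) = -6*(-103 + 0*0) = -6*(-103 + 0) = -6*(-103) = 618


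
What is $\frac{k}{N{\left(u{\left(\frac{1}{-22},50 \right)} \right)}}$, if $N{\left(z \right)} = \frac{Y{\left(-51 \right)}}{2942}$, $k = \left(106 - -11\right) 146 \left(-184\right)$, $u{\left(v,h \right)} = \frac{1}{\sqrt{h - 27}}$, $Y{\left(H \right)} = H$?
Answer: $\frac{3082321632}{17} \approx 1.8131 \cdot 10^{8}$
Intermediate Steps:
$u{\left(v,h \right)} = \frac{1}{\sqrt{-27 + h}}$
$k = -3143088$ ($k = \left(106 + 11\right) 146 \left(-184\right) = 117 \cdot 146 \left(-184\right) = 17082 \left(-184\right) = -3143088$)
$N{\left(z \right)} = - \frac{51}{2942}$
$\frac{k}{N{\left(u{\left(\frac{1}{-22},50 \right)} \right)}} = - \frac{3143088}{- \frac{51}{2942}} = \left(-3143088\right) \left(- \frac{2942}{51}\right) = \frac{3082321632}{17}$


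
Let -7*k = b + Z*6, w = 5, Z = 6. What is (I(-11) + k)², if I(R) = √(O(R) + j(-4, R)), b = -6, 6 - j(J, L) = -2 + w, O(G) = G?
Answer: 508/49 - 120*I*√2/7 ≈ 10.367 - 24.244*I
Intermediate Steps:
j(J, L) = 3 (j(J, L) = 6 - (-2 + 5) = 6 - 1*3 = 6 - 3 = 3)
k = -30/7 (k = -(-6 + 6*6)/7 = -(-6 + 36)/7 = -⅐*30 = -30/7 ≈ -4.2857)
I(R) = √(3 + R) (I(R) = √(R + 3) = √(3 + R))
(I(-11) + k)² = (√(3 - 11) - 30/7)² = (√(-8) - 30/7)² = (2*I*√2 - 30/7)² = (-30/7 + 2*I*√2)²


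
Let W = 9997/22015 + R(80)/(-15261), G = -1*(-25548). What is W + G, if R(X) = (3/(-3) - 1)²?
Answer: 8583537412577/335970915 ≈ 25548.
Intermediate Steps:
R(X) = 4 (R(X) = (3*(-⅓) - 1)² = (-1 - 1)² = (-2)² = 4)
G = 25548
W = 152476157/335970915 (W = 9997/22015 + 4/(-15261) = 9997*(1/22015) + 4*(-1/15261) = 9997/22015 - 4/15261 = 152476157/335970915 ≈ 0.45384)
W + G = 152476157/335970915 + 25548 = 8583537412577/335970915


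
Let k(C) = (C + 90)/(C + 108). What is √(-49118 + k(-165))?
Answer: I*√17731123/19 ≈ 221.62*I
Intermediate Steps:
k(C) = (90 + C)/(108 + C)
√(-49118 + k(-165)) = √(-49118 + (90 - 165)/(108 - 165)) = √(-49118 - 75/(-57)) = √(-49118 - 1/57*(-75)) = √(-49118 + 25/19) = √(-933217/19) = I*√17731123/19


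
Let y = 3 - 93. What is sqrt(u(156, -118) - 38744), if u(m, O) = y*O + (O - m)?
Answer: I*sqrt(28398) ≈ 168.52*I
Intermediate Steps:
y = -90
u(m, O) = -m - 89*O (u(m, O) = -90*O + (O - m) = -m - 89*O)
sqrt(u(156, -118) - 38744) = sqrt((-1*156 - 89*(-118)) - 38744) = sqrt((-156 + 10502) - 38744) = sqrt(10346 - 38744) = sqrt(-28398) = I*sqrt(28398)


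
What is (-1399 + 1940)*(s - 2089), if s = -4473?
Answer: -3550042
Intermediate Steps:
(-1399 + 1940)*(s - 2089) = (-1399 + 1940)*(-4473 - 2089) = 541*(-6562) = -3550042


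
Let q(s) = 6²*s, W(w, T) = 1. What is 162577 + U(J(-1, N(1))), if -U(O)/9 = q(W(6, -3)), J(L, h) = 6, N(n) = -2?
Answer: 162253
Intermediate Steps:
q(s) = 36*s
U(O) = -324
162577 + U(J(-1, N(1))) = 162577 - 324 = 162253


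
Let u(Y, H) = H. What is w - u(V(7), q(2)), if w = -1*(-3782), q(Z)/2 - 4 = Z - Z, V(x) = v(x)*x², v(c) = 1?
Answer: 3774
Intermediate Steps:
V(x) = x² (V(x) = 1*x² = x²)
q(Z) = 8 (q(Z) = 8 + 2*(Z - Z) = 8 + 2*0 = 8 + 0 = 8)
w = 3782
w - u(V(7), q(2)) = 3782 - 1*8 = 3782 - 8 = 3774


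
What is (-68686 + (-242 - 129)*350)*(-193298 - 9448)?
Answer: 40252379856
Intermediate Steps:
(-68686 + (-242 - 129)*350)*(-193298 - 9448) = (-68686 - 371*350)*(-202746) = (-68686 - 129850)*(-202746) = -198536*(-202746) = 40252379856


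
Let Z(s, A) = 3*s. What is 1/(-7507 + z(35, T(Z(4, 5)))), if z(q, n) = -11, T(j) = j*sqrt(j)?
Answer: -1/7518 ≈ -0.00013301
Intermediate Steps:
T(j) = j**(3/2)
1/(-7507 + z(35, T(Z(4, 5)))) = 1/(-7507 - 11) = 1/(-7518) = -1/7518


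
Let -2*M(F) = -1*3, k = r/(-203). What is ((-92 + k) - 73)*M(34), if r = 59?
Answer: -50331/203 ≈ -247.94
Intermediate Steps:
k = -59/203 (k = 59/(-203) = 59*(-1/203) = -59/203 ≈ -0.29064)
M(F) = 3/2 (M(F) = -(-1)*3/2 = -1/2*(-3) = 3/2)
((-92 + k) - 73)*M(34) = ((-92 - 59/203) - 73)*(3/2) = (-18735/203 - 73)*(3/2) = -33554/203*3/2 = -50331/203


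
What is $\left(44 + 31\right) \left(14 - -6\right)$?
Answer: $1500$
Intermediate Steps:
$\left(44 + 31\right) \left(14 - -6\right) = 75 \left(14 + 6\right) = 75 \cdot 20 = 1500$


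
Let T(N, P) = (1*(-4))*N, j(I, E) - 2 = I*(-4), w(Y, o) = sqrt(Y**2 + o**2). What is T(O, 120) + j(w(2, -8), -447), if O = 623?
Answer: -2490 - 8*sqrt(17) ≈ -2523.0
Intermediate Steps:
j(I, E) = 2 - 4*I (j(I, E) = 2 + I*(-4) = 2 - 4*I)
T(N, P) = -4*N
T(O, 120) + j(w(2, -8), -447) = -4*623 + (2 - 4*sqrt(2**2 + (-8)**2)) = -2492 + (2 - 4*sqrt(4 + 64)) = -2492 + (2 - 8*sqrt(17)) = -2490 - 8*sqrt(17)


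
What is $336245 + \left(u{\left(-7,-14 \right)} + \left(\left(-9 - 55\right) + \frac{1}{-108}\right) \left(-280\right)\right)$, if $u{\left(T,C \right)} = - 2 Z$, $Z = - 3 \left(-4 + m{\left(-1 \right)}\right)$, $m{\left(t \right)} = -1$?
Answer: $\frac{9561715}{27} \approx 3.5414 \cdot 10^{5}$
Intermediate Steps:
$Z = 15$ ($Z = - 3 \left(-4 - 1\right) = \left(-3\right) \left(-5\right) = 15$)
$u{\left(T,C \right)} = -30$ ($u{\left(T,C \right)} = \left(-2\right) 15 = -30$)
$336245 + \left(u{\left(-7,-14 \right)} + \left(\left(-9 - 55\right) + \frac{1}{-108}\right) \left(-280\right)\right) = 336245 - \left(30 - \left(\left(-9 - 55\right) + \frac{1}{-108}\right) \left(-280\right)\right) = 336245 - \left(30 - \left(\left(-9 - 55\right) - \frac{1}{108}\right) \left(-280\right)\right) = 336245 - \left(30 - \left(-64 - \frac{1}{108}\right) \left(-280\right)\right) = 336245 - - \frac{483100}{27} = 336245 + \left(-30 + \frac{483910}{27}\right) = 336245 + \frac{483100}{27} = \frac{9561715}{27}$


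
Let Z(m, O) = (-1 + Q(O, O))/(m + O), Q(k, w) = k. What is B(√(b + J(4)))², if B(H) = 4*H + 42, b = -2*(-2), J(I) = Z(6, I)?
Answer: 9164/5 + 168*√430/5 ≈ 2529.5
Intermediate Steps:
Z(m, O) = (-1 + O)/(O + m) (Z(m, O) = (-1 + O)/(m + O) = (-1 + O)/(O + m))
J(I) = (-1 + I)/(6 + I) (J(I) = (-1 + I)/(I + 6) = (-1 + I)/(6 + I))
b = 4
B(H) = 42 + 4*H
B(√(b + J(4)))² = (42 + 4*√(4 + (-1 + 4)/(6 + 4)))² = (42 + 4*√(4 + 3/10))² = (42 + 4*√(43/10))² = (42 + 4*(√430/10))² = (42 + 2*√430/5)²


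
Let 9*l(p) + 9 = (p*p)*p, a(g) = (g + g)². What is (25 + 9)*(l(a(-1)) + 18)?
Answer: 7378/9 ≈ 819.78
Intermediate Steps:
a(g) = 4*g² (a(g) = (2*g)² = 4*g²)
l(p) = -1 + p³/9 (l(p) = -1 + ((p*p)*p)/9 = -1 + (p²*p)/9 = -1 + p³/9)
(25 + 9)*(l(a(-1)) + 18) = (25 + 9)*((-1 + (4*(-1)²)³/9) + 18) = 34*((-1 + (4*1)³/9) + 18) = 34*((-1 + (⅑)*4³) + 18) = 34*((-1 + (⅑)*64) + 18) = 34*((-1 + 64/9) + 18) = 34*(55/9 + 18) = 34*(217/9) = 7378/9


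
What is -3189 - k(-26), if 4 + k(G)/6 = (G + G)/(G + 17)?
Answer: -9599/3 ≈ -3199.7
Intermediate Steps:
k(G) = -24 + 12*G/(17 + G) (k(G) = -24 + 6*((G + G)/(G + 17)) = -24 + 6*((2*G)/(17 + G)) = -24 + 6*(2*G/(17 + G)) = -24 + 12*G/(17 + G))
-3189 - k(-26) = -3189 - 12*(-34 - 1*(-26))/(17 - 26) = -3189 - 12*(-34 + 26)/(-9) = -3189 - 12*(-1)*(-8)/9 = -3189 - 1*32/3 = -3189 - 32/3 = -9599/3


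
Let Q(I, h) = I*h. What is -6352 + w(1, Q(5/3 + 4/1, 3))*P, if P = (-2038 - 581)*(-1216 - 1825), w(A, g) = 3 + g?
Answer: 159281228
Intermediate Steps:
P = 7964379 (P = -2619*(-3041) = 7964379)
-6352 + w(1, Q(5/3 + 4/1, 3))*P = -6352 + (3 + (5/3 + 4/1)*3)*7964379 = -6352 + (3 + (5*(1/3) + 4*1)*3)*7964379 = -6352 + (3 + (5/3 + 4)*3)*7964379 = -6352 + (3 + (17/3)*3)*7964379 = -6352 + (3 + 17)*7964379 = -6352 + 20*7964379 = -6352 + 159287580 = 159281228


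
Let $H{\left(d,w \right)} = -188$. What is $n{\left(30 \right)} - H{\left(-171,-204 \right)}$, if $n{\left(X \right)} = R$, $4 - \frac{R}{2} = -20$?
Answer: $236$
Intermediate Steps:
$R = 48$ ($R = 8 - -40 = 8 + 40 = 48$)
$n{\left(X \right)} = 48$
$n{\left(30 \right)} - H{\left(-171,-204 \right)} = 48 - -188 = 48 + 188 = 236$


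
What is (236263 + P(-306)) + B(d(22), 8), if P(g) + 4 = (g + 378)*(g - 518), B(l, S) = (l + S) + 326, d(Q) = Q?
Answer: 177287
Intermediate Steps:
B(l, S) = 326 + S + l (B(l, S) = (S + l) + 326 = 326 + S + l)
P(g) = -4 + (-518 + g)*(378 + g) (P(g) = -4 + (g + 378)*(g - 518) = -4 + (378 + g)*(-518 + g) = -4 + (-518 + g)*(378 + g))
(236263 + P(-306)) + B(d(22), 8) = (236263 + (-195808 + (-306)² - 140*(-306))) + (326 + 8 + 22) = (236263 + (-195808 + 93636 + 42840)) + 356 = (236263 - 59332) + 356 = 176931 + 356 = 177287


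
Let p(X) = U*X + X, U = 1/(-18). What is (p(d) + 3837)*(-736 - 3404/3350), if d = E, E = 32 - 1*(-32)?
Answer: -43302626654/15075 ≈ -2.8725e+6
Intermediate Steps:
U = -1/18 ≈ -0.055556
E = 64 (E = 32 + 32 = 64)
d = 64
p(X) = 17*X/18 (p(X) = -X/18 + X = 17*X/18)
(p(d) + 3837)*(-736 - 3404/3350) = ((17/18)*64 + 3837)*(-736 - 3404/3350) = (544/9 + 3837)*(-736 - 3404*1/3350) = 35077*(-736 - 1702/1675)/9 = (35077/9)*(-1234502/1675) = -43302626654/15075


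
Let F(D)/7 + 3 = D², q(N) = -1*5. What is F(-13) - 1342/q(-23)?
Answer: 7152/5 ≈ 1430.4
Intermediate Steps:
q(N) = -5
F(D) = -21 + 7*D²
F(-13) - 1342/q(-23) = (-21 + 7*(-13)²) - 1342/(-5) = (-21 + 7*169) - ⅕*(-1342) = (-21 + 1183) + 1342/5 = 1162 + 1342/5 = 7152/5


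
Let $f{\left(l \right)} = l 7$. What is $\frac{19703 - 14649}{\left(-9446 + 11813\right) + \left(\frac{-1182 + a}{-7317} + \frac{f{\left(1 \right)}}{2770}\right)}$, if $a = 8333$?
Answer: $\frac{102434926860}{47954811979} \approx 2.1361$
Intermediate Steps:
$f{\left(l \right)} = 7 l$
$\frac{19703 - 14649}{\left(-9446 + 11813\right) + \left(\frac{-1182 + a}{-7317} + \frac{f{\left(1 \right)}}{2770}\right)} = \frac{19703 - 14649}{\left(-9446 + 11813\right) + \left(\frac{-1182 + 8333}{-7317} + \frac{7 \cdot 1}{2770}\right)} = \frac{5054}{2367 + \left(7151 \left(- \frac{1}{7317}\right) + 7 \cdot \frac{1}{2770}\right)} = \frac{5054}{2367 + \left(- \frac{7151}{7317} + \frac{7}{2770}\right)} = \frac{5054}{2367 - \frac{19757051}{20268090}} = \frac{5054}{\frac{47954811979}{20268090}} = 5054 \cdot \frac{20268090}{47954811979} = \frac{102434926860}{47954811979}$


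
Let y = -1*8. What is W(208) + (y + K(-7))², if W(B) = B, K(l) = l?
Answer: 433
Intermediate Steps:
y = -8
W(208) + (y + K(-7))² = 208 + (-8 - 7)² = 208 + (-15)² = 208 + 225 = 433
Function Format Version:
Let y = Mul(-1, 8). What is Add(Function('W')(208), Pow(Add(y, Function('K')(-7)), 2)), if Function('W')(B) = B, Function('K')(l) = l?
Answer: 433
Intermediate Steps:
y = -8
Add(Function('W')(208), Pow(Add(y, Function('K')(-7)), 2)) = Add(208, Pow(Add(-8, -7), 2)) = Add(208, Pow(-15, 2)) = Add(208, 225) = 433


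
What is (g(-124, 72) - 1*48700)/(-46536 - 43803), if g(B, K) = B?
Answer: 48824/90339 ≈ 0.54045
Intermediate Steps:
(g(-124, 72) - 1*48700)/(-46536 - 43803) = (-124 - 1*48700)/(-46536 - 43803) = (-124 - 48700)/(-90339) = -48824*(-1/90339) = 48824/90339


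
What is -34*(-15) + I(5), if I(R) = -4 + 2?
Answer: 508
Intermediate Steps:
I(R) = -2
-34*(-15) + I(5) = -34*(-15) - 2 = 510 - 2 = 508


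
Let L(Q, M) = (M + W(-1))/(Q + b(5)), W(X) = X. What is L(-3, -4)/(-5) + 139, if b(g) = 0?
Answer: 416/3 ≈ 138.67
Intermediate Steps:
L(Q, M) = (-1 + M)/Q (L(Q, M) = (M - 1)/(Q + 0) = (-1 + M)/Q)
L(-3, -4)/(-5) + 139 = ((-1 - 4)/(-3))/(-5) + 139 = -(-1)*(-5)/15 + 139 = -⅕*5/3 + 139 = -⅓ + 139 = 416/3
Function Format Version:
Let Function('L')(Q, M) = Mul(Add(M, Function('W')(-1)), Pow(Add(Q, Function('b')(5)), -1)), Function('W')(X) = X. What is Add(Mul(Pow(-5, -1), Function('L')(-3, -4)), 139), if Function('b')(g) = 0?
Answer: Rational(416, 3) ≈ 138.67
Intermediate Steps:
Function('L')(Q, M) = Mul(Pow(Q, -1), Add(-1, M)) (Function('L')(Q, M) = Mul(Add(M, -1), Pow(Add(Q, 0), -1)) = Mul(Add(-1, M), Pow(Q, -1)) = Mul(Pow(Q, -1), Add(-1, M)))
Add(Mul(Pow(-5, -1), Function('L')(-3, -4)), 139) = Add(Mul(Pow(-5, -1), Mul(Pow(-3, -1), Add(-1, -4))), 139) = Add(Mul(Rational(-1, 5), Mul(Rational(-1, 3), -5)), 139) = Add(Mul(Rational(-1, 5), Rational(5, 3)), 139) = Add(Rational(-1, 3), 139) = Rational(416, 3)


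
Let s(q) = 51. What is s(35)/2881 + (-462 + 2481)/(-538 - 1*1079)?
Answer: -1911424/1552859 ≈ -1.2309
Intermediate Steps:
s(35)/2881 + (-462 + 2481)/(-538 - 1*1079) = 51/2881 + (-462 + 2481)/(-538 - 1*1079) = 51*(1/2881) + 2019/(-538 - 1079) = 51/2881 + 2019/(-1617) = 51/2881 + 2019*(-1/1617) = 51/2881 - 673/539 = -1911424/1552859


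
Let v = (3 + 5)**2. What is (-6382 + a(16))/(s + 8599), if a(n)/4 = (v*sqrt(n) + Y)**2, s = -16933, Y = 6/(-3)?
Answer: -41947/1389 ≈ -30.199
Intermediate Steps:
v = 64 (v = 8**2 = 64)
Y = -2 (Y = 6*(-1/3) = -2)
a(n) = 4*(-2 + 64*sqrt(n))**2 (a(n) = 4*(64*sqrt(n) - 2)**2 = 4*(-2 + 64*sqrt(n))**2)
(-6382 + a(16))/(s + 8599) = (-6382 + 16*(-1 + 32*sqrt(16))**2)/(-16933 + 8599) = (-6382 + 16*(-1 + 32*4)**2)/(-8334) = (-6382 + 16*(-1 + 128)**2)*(-1/8334) = (-6382 + 16*127**2)*(-1/8334) = (-6382 + 16*16129)*(-1/8334) = (-6382 + 258064)*(-1/8334) = 251682*(-1/8334) = -41947/1389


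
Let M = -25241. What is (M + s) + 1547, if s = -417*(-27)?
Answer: -12435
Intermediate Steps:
s = 11259
(M + s) + 1547 = (-25241 + 11259) + 1547 = -13982 + 1547 = -12435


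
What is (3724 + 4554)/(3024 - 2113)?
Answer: 8278/911 ≈ 9.0867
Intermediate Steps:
(3724 + 4554)/(3024 - 2113) = 8278/911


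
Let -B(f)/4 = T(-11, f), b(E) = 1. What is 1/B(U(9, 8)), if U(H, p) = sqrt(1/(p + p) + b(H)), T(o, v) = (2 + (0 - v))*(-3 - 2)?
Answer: 8/235 + sqrt(17)/235 ≈ 0.051588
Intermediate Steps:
T(o, v) = -10 + 5*v (T(o, v) = (2 - v)*(-5) = -10 + 5*v)
U(H, p) = sqrt(1 + 1/(2*p)) (U(H, p) = sqrt(1/(p + p) + 1) = sqrt(1/(2*p) + 1) = sqrt(1 + 1/(2*p)))
B(f) = 40 - 20*f (B(f) = -4*(-10 + 5*f) = 40 - 20*f)
1/B(U(9, 8)) = 1/(40 - 10*sqrt(4 + 2/8)) = 1/(40 - 10*sqrt(4 + 2*(1/8))) = 1/(40 - 10*sqrt(4 + 1/4)) = 1/(40 - 10*sqrt(17/4)) = 1/(40 - 10*sqrt(17)/2) = 1/(40 - 5*sqrt(17))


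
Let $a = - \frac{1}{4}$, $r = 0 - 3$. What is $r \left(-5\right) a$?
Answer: $- \frac{15}{4} \approx -3.75$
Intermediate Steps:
$r = -3$ ($r = 0 - 3 = -3$)
$a = - \frac{1}{4}$ ($a = \left(-1\right) \frac{1}{4} = - \frac{1}{4} \approx -0.25$)
$r \left(-5\right) a = \left(-3\right) \left(-5\right) \left(- \frac{1}{4}\right) = 15 \left(- \frac{1}{4}\right) = - \frac{15}{4}$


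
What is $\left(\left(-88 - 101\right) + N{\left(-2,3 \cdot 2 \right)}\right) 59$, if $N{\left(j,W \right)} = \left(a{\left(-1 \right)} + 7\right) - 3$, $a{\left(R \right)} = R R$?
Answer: $-10856$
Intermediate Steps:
$a{\left(R \right)} = R^{2}$
$N{\left(j,W \right)} = 5$ ($N{\left(j,W \right)} = \left(\left(-1\right)^{2} + 7\right) - 3 = \left(1 + 7\right) - 3 = 8 - 3 = 5$)
$\left(\left(-88 - 101\right) + N{\left(-2,3 \cdot 2 \right)}\right) 59 = \left(\left(-88 - 101\right) + 5\right) 59 = \left(-189 + 5\right) 59 = \left(-184\right) 59 = -10856$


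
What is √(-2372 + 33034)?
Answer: √30662 ≈ 175.11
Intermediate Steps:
√(-2372 + 33034) = √30662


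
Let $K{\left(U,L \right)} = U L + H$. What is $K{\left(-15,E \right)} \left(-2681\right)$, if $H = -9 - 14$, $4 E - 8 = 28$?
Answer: $423598$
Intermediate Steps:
$E = 9$ ($E = 2 + \frac{1}{4} \cdot 28 = 2 + 7 = 9$)
$H = -23$ ($H = -9 - 14 = -23$)
$K{\left(U,L \right)} = -23 + L U$ ($K{\left(U,L \right)} = U L - 23 = L U - 23 = -23 + L U$)
$K{\left(-15,E \right)} \left(-2681\right) = \left(-23 + 9 \left(-15\right)\right) \left(-2681\right) = \left(-23 - 135\right) \left(-2681\right) = \left(-158\right) \left(-2681\right) = 423598$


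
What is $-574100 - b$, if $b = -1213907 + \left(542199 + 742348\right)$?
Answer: $-644740$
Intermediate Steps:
$b = 70640$ ($b = -1213907 + 1284547 = 70640$)
$-574100 - b = -574100 - 70640 = -644740$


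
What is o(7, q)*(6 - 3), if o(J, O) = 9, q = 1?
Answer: 27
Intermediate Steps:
o(7, q)*(6 - 3) = 9*(6 - 3) = 9*3 = 27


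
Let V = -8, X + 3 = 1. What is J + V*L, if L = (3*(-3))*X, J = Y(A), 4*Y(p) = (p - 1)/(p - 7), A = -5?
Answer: -1151/8 ≈ -143.88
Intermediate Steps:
X = -2 (X = -3 + 1 = -2)
Y(p) = (-1 + p)/(4*(-7 + p)) (Y(p) = ((p - 1)/(p - 7))/4 = ((-1 + p)/(-7 + p))/4 = (-1 + p)/(4*(-7 + p)))
J = ⅛ (J = (-1 - 5)/(4*(-7 - 5)) = (¼)*(-6)/(-12) = (¼)*(-1/12)*(-6) = ⅛ ≈ 0.12500)
L = 18 (L = (3*(-3))*(-2) = -9*(-2) = 18)
J + V*L = ⅛ - 8*18 = ⅛ - 144 = -1151/8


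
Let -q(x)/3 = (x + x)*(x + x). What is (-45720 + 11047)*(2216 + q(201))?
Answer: 16733051108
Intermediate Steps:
q(x) = -12*x**2 (q(x) = -3*(x + x)*(x + x) = -3*2*x*2*x = -12*x**2)
(-45720 + 11047)*(2216 + q(201)) = (-45720 + 11047)*(2216 - 12*201**2) = -34673*(2216 - 12*40401) = -34673*(2216 - 484812) = -34673*(-482596) = 16733051108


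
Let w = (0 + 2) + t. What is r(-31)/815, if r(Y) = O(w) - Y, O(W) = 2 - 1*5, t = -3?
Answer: 28/815 ≈ 0.034356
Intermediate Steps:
w = -1 (w = (0 + 2) - 3 = 2 - 3 = -1)
O(W) = -3 (O(W) = 2 - 5 = -3)
r(Y) = -3 - Y
r(-31)/815 = (-3 - 1*(-31))/815 = (-3 + 31)*(1/815) = 28*(1/815) = 28/815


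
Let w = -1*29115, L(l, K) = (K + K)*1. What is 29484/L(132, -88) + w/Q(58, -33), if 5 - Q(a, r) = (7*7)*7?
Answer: -605169/7436 ≈ -81.384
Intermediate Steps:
Q(a, r) = -338 (Q(a, r) = 5 - 7*7*7 = 5 - 49*7 = 5 - 1*343 = 5 - 343 = -338)
L(l, K) = 2*K (L(l, K) = (2*K)*1 = 2*K)
w = -29115
29484/L(132, -88) + w/Q(58, -33) = 29484/((2*(-88))) - 29115/(-338) = 29484/(-176) - 29115*(-1/338) = 29484*(-1/176) + 29115/338 = -7371/44 + 29115/338 = -605169/7436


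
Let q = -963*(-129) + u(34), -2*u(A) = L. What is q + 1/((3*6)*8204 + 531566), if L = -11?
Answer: 42191717418/339619 ≈ 1.2423e+5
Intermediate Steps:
u(A) = 11/2 (u(A) = -½*(-11) = 11/2)
q = 248465/2 (q = -963*(-129) + 11/2 = 124227 + 11/2 = 248465/2 ≈ 1.2423e+5)
q + 1/((3*6)*8204 + 531566) = 248465/2 + 1/((3*6)*8204 + 531566) = 248465/2 + 1/(18*8204 + 531566) = 248465/2 + 1/(147672 + 531566) = 248465/2 + 1/679238 = 42191717418/339619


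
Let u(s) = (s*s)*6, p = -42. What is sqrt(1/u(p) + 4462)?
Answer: sqrt(283354854)/252 ≈ 66.798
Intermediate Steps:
u(s) = 6*s**2 (u(s) = s**2*6 = 6*s**2)
sqrt(1/u(p) + 4462) = sqrt(1/(6*(-42)**2) + 4462) = sqrt(1/(6*1764) + 4462) = sqrt(1/10584 + 4462) = sqrt(47225809/10584) = sqrt(283354854)/252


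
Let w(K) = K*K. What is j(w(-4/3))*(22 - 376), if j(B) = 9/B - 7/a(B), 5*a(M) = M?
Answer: 20709/4 ≈ 5177.3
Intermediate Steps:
a(M) = M/5
w(K) = K**2
j(B) = -26/B (j(B) = 9/B - 7*5/B = 9/B - 35/B = -26/B)
j(w(-4/3))*(22 - 376) = (-26/((-4/3)**2))*(22 - 376) = -26/((-4*1/3)**2)*(-354) = -26/((-4/3)**2)*(-354) = -26/16/9*(-354) = -26*9/16*(-354) = -117/8*(-354) = 20709/4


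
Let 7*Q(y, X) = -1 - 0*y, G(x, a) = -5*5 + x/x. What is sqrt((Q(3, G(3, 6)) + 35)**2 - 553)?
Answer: sqrt(32439)/7 ≈ 25.730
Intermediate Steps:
G(x, a) = -24 (G(x, a) = -25 + 1 = -24)
Q(y, X) = -1/7 (Q(y, X) = (-1 - 0*y)/7 = (-1 - 1*0)/7 = (-1 + 0)/7 = (1/7)*(-1) = -1/7)
sqrt((Q(3, G(3, 6)) + 35)**2 - 553) = sqrt((-1/7 + 35)**2 - 553) = sqrt((244/7)**2 - 553) = sqrt(59536/49 - 553) = sqrt(32439/49) = sqrt(32439)/7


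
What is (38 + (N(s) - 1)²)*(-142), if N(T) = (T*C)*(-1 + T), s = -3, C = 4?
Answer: -319074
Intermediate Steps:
N(T) = 4*T*(-1 + T) (N(T) = (T*4)*(-1 + T) = (4*T)*(-1 + T) = 4*T*(-1 + T))
(38 + (N(s) - 1)²)*(-142) = (38 + (4*(-3)*(-1 - 3) - 1)²)*(-142) = (38 + (4*(-3)*(-4) - 1)²)*(-142) = (38 + (48 - 1)²)*(-142) = (38 + 47²)*(-142) = (38 + 2209)*(-142) = 2247*(-142) = -319074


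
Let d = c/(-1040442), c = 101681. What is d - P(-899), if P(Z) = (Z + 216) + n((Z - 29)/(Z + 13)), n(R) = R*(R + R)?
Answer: 138990873709381/204185702058 ≈ 680.71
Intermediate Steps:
n(R) = 2*R² (n(R) = R*(2*R) = 2*R²)
d = -101681/1040442 (d = 101681/(-1040442) = 101681*(-1/1040442) = -101681/1040442 ≈ -0.097729)
P(Z) = 216 + Z + 2*(-29 + Z)²/(13 + Z)² (P(Z) = (Z + 216) + 2*((Z - 29)/(Z + 13))² = (216 + Z) + 2*((-29 + Z)/(13 + Z))² = (216 + Z) + 2*((-29 + Z)²/(13 + Z)²) = (216 + Z) + 2*(-29 + Z)²/(13 + Z)² = 216 + Z + 2*(-29 + Z)²/(13 + Z)²)
d - P(-899) = -101681/1040442 - (216 - 899 + 2*(-29 - 899)²/(13 - 899)²) = -101681/1040442 - (216 - 899 + 2*(-928)²/(-886)²) = -101681/1040442 - (216 - 899 + 2*861184*(1/784996)) = -101681/1040442 - (216 - 899 + 430592/196249) = -101681/1040442 - 1*(-133607475/196249) = -101681/1040442 + 133607475/196249 = 138990873709381/204185702058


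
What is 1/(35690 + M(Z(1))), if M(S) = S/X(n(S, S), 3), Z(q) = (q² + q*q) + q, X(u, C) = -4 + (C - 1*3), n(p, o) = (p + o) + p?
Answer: 4/142757 ≈ 2.8020e-5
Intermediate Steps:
n(p, o) = o + 2*p (n(p, o) = (o + p) + p = o + 2*p)
X(u, C) = -7 + C (X(u, C) = -4 + (C - 3) = -4 + (-3 + C) = -7 + C)
Z(q) = q + 2*q² (Z(q) = (q² + q²) + q = 2*q² + q = q + 2*q²)
M(S) = -S/4 (M(S) = S/(-7 + 3) = S/(-4) = S*(-¼) = -S/4)
1/(35690 + M(Z(1))) = 1/(35690 - (1 + 2*1)/4) = 1/(35690 - (1 + 2)/4) = 1/(35690 - 3/4) = 1/(35690 - ¼*3) = 1/(35690 - ¾) = 1/(142757/4) = 4/142757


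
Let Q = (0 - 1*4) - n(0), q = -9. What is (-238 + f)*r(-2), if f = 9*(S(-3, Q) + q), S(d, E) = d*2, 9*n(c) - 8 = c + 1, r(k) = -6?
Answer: 2238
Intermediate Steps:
n(c) = 1 + c/9 (n(c) = 8/9 + (c + 1)/9 = 8/9 + (1 + c)/9 = 8/9 + (⅑ + c/9) = 1 + c/9)
Q = -5 (Q = (0 - 1*4) - (1 + (⅑)*0) = (0 - 4) - (1 + 0) = -4 - 1*1 = -4 - 1 = -5)
S(d, E) = 2*d
f = -135 (f = 9*(2*(-3) - 9) = 9*(-6 - 9) = 9*(-15) = -135)
(-238 + f)*r(-2) = (-238 - 135)*(-6) = -373*(-6) = 2238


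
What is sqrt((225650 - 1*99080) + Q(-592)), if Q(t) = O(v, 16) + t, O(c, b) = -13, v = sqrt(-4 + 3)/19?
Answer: sqrt(125965) ≈ 354.92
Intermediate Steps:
v = I/19 (v = sqrt(-1)*(1/19) = I*(1/19) = I/19 ≈ 0.052632*I)
Q(t) = -13 + t
sqrt((225650 - 1*99080) + Q(-592)) = sqrt((225650 - 1*99080) + (-13 - 592)) = sqrt((225650 - 99080) - 605) = sqrt(126570 - 605) = sqrt(125965)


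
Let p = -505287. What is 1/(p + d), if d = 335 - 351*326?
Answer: -1/619378 ≈ -1.6145e-6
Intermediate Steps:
d = -114091 (d = 335 - 114426 = -114091)
1/(p + d) = 1/(-505287 - 114091) = 1/(-619378) = -1/619378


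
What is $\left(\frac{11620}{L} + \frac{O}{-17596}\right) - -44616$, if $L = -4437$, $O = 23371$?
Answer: $\frac{3483016971785}{78073452} \approx 44612.0$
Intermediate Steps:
$\left(\frac{11620}{L} + \frac{O}{-17596}\right) - -44616 = \left(\frac{11620}{-4437} + \frac{23371}{-17596}\right) - -44616 = \left(11620 \left(- \frac{1}{4437}\right) + 23371 \left(- \frac{1}{17596}\right)\right) + 44616 = \left(- \frac{11620}{4437} - \frac{23371}{17596}\right) + 44616 = - \frac{308162647}{78073452} + 44616 = \frac{3483016971785}{78073452}$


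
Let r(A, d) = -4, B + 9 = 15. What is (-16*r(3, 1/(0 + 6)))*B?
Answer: 384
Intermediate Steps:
B = 6 (B = -9 + 15 = 6)
(-16*r(3, 1/(0 + 6)))*B = -16*(-4)*6 = 64*6 = 384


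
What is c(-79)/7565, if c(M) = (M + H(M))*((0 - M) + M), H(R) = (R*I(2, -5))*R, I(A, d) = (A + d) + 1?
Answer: 0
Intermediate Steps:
I(A, d) = 1 + A + d
H(R) = -2*R**2 (H(R) = (R*(1 + 2 - 5))*R = (R*(-2))*R = (-2*R)*R = -2*R**2)
c(M) = 0 (c(M) = (M - 2*M**2)*((0 - M) + M) = (M - 2*M**2)*(-M + M) = (M - 2*M**2)*0 = 0)
c(-79)/7565 = 0/7565 = 0*(1/7565) = 0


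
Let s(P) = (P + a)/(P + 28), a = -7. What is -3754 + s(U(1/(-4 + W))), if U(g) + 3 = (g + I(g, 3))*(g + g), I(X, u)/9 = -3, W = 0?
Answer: -1159957/309 ≈ -3753.9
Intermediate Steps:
I(X, u) = -27 (I(X, u) = 9*(-3) = -27)
U(g) = -3 + 2*g*(-27 + g) (U(g) = -3 + (g - 27)*(g + g) = -3 + (-27 + g)*(2*g) = -3 + 2*g*(-27 + g))
s(P) = (-7 + P)/(28 + P) (s(P) = (P - 7)/(P + 28) = (-7 + P)/(28 + P))
-3754 + s(U(1/(-4 + W))) = -3754 + (-7 + (-3 - 54/(-4 + 0) + 2*(1/(-4 + 0))**2))/(28 + (-3 - 54/(-4 + 0) + 2*(1/(-4 + 0))**2)) = -3754 + (-7 + (-3 - 54/(-4) + 2*(1/(-4))**2))/(28 + (-3 - 54/(-4) + 2*(1/(-4))**2)) = -3754 + (-7 + (-3 - 54*(-1/4) + 2*(-1/4)**2))/(28 + (-3 - 54*(-1/4) + 2*(-1/4)**2)) = -3754 + (-7 + (-3 + 27/2 + 2*(1/16)))/(28 + (-3 + 27/2 + 2*(1/16))) = -3754 + (-7 + (-3 + 27/2 + 1/8))/(28 + (-3 + 27/2 + 1/8)) = -3754 + (-7 + 85/8)/(28 + 85/8) = -3754 + (29/8)/(309/8) = -3754 + (8/309)*(29/8) = -3754 + 29/309 = -1159957/309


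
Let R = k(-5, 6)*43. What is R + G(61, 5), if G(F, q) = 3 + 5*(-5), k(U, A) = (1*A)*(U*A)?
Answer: -7762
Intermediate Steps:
k(U, A) = U*A² (k(U, A) = A*(A*U) = U*A²)
R = -7740 (R = -5*6²*43 = -5*36*43 = -180*43 = -7740)
G(F, q) = -22 (G(F, q) = 3 - 25 = -22)
R + G(61, 5) = -7740 - 22 = -7762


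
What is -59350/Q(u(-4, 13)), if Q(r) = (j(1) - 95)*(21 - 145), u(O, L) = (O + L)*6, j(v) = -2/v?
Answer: -29675/6014 ≈ -4.9343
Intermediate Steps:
u(O, L) = 6*L + 6*O (u(O, L) = (L + O)*6 = 6*L + 6*O)
Q(r) = 12028 (Q(r) = (-2/1 - 95)*(21 - 145) = (-2*1 - 95)*(-124) = (-2 - 95)*(-124) = -97*(-124) = 12028)
-59350/Q(u(-4, 13)) = -59350/12028 = -59350*1/12028 = -29675/6014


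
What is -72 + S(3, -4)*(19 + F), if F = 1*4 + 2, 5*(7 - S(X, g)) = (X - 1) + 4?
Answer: 73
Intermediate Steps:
S(X, g) = 32/5 - X/5 (S(X, g) = 7 - ((X - 1) + 4)/5 = 7 - ((-1 + X) + 4)/5 = 7 - (3 + X)/5 = 7 + (-3/5 - X/5) = 32/5 - X/5)
F = 6 (F = 4 + 2 = 6)
-72 + S(3, -4)*(19 + F) = -72 + (32/5 - 1/5*3)*(19 + 6) = -72 + (32/5 - 3/5)*25 = -72 + (29/5)*25 = -72 + 145 = 73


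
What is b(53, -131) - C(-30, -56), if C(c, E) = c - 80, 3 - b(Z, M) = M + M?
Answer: 375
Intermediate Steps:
b(Z, M) = 3 - 2*M (b(Z, M) = 3 - (M + M) = 3 - 2*M)
C(c, E) = -80 + c
b(53, -131) - C(-30, -56) = (3 - 2*(-131)) - (-80 - 30) = (3 + 262) - 1*(-110) = 265 + 110 = 375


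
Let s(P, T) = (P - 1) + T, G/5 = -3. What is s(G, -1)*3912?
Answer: -66504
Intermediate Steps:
G = -15 (G = 5*(-3) = -15)
s(P, T) = -1 + P + T (s(P, T) = (-1 + P) + T = -1 + P + T)
s(G, -1)*3912 = (-1 - 15 - 1)*3912 = -17*3912 = -66504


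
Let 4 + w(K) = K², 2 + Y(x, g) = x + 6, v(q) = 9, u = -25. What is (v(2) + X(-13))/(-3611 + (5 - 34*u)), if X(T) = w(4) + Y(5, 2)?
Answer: -15/1378 ≈ -0.010885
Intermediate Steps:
Y(x, g) = 4 + x (Y(x, g) = -2 + (x + 6) = -2 + (6 + x) = 4 + x)
w(K) = -4 + K²
X(T) = 21 (X(T) = (-4 + 4²) + (4 + 5) = (-4 + 16) + 9 = 12 + 9 = 21)
(v(2) + X(-13))/(-3611 + (5 - 34*u)) = (9 + 21)/(-3611 + (5 - 34*(-25))) = 30/(-3611 + (5 + 850)) = 30/(-3611 + 855) = 30/(-2756) = 30*(-1/2756) = -15/1378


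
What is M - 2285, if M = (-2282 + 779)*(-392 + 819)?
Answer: -644066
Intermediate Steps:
M = -641781 (M = -1503*427 = -641781)
M - 2285 = -641781 - 2285 = -644066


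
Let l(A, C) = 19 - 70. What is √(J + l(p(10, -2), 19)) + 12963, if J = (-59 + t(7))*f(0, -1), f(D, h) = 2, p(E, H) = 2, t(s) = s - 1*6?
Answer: 12963 + I*√167 ≈ 12963.0 + 12.923*I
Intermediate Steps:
t(s) = -6 + s (t(s) = s - 6 = -6 + s)
J = -116 (J = (-59 + (-6 + 7))*2 = (-59 + 1)*2 = -58*2 = -116)
l(A, C) = -51
√(J + l(p(10, -2), 19)) + 12963 = √(-116 - 51) + 12963 = √(-167) + 12963 = I*√167 + 12963 = 12963 + I*√167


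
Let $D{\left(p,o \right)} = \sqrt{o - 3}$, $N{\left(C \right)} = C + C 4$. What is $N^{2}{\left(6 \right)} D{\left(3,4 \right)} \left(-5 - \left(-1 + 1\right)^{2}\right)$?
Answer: $-4500$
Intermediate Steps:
$N{\left(C \right)} = 5 C$ ($N{\left(C \right)} = C + 4 C = 5 C$)
$D{\left(p,o \right)} = \sqrt{-3 + o}$
$N^{2}{\left(6 \right)} D{\left(3,4 \right)} \left(-5 - \left(-1 + 1\right)^{2}\right) = \left(5 \cdot 6\right)^{2} \sqrt{-3 + 4} \left(-5 - \left(-1 + 1\right)^{2}\right) = 30^{2} \sqrt{1} \left(-5 - 0^{2}\right) = 900 \cdot 1 \left(-5 - 0\right) = 900 \left(-5 + 0\right) = 900 \left(-5\right) = -4500$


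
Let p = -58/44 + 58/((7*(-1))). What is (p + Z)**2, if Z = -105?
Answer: 311487201/23716 ≈ 13134.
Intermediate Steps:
p = -1479/154 (p = -58*1/44 + 58/(-7) = -29/22 + 58*(-1/7) = -29/22 - 58/7 = -1479/154 ≈ -9.6039)
(p + Z)**2 = (-1479/154 - 105)**2 = (-17649/154)**2 = 311487201/23716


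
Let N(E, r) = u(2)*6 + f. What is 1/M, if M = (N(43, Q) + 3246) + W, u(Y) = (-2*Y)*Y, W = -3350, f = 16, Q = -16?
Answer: -1/136 ≈ -0.0073529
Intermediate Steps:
u(Y) = -2*Y²
N(E, r) = -32 (N(E, r) = -2*2²*6 + 16 = -2*4*6 + 16 = -8*6 + 16 = -48 + 16 = -32)
M = -136 (M = (-32 + 3246) - 3350 = 3214 - 3350 = -136)
1/M = 1/(-136) = -1/136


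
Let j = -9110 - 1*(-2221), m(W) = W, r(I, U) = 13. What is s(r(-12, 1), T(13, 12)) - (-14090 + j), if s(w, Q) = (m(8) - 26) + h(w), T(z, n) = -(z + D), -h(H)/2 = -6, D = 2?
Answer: 20973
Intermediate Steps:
h(H) = 12 (h(H) = -2*(-6) = 12)
T(z, n) = -2 - z (T(z, n) = -(z + 2) = -(2 + z) = -2 - z)
s(w, Q) = -6 (s(w, Q) = (8 - 26) + 12 = -18 + 12 = -6)
j = -6889 (j = -9110 + 2221 = -6889)
s(r(-12, 1), T(13, 12)) - (-14090 + j) = -6 - (-14090 - 6889) = -6 - 1*(-20979) = -6 + 20979 = 20973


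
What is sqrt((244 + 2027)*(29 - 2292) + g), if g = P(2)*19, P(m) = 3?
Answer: 12*I*sqrt(35689) ≈ 2267.0*I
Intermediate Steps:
g = 57 (g = 3*19 = 57)
sqrt((244 + 2027)*(29 - 2292) + g) = sqrt((244 + 2027)*(29 - 2292) + 57) = sqrt(2271*(-2263) + 57) = sqrt(-5139273 + 57) = sqrt(-5139216) = 12*I*sqrt(35689)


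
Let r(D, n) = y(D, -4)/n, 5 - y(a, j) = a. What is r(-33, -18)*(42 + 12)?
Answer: -114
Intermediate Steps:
y(a, j) = 5 - a
r(D, n) = (5 - D)/n
r(-33, -18)*(42 + 12) = ((5 - 1*(-33))/(-18))*(42 + 12) = -(5 + 33)/18*54 = -1/18*38*54 = -19/9*54 = -114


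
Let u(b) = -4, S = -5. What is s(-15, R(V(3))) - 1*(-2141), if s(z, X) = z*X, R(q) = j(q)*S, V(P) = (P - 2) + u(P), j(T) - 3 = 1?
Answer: 2441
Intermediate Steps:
j(T) = 4 (j(T) = 3 + 1 = 4)
V(P) = -6 + P (V(P) = (P - 2) - 4 = (-2 + P) - 4 = -6 + P)
R(q) = -20 (R(q) = 4*(-5) = -20)
s(z, X) = X*z
s(-15, R(V(3))) - 1*(-2141) = -20*(-15) - 1*(-2141) = 300 + 2141 = 2441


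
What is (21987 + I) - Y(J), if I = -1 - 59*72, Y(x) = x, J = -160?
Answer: 17898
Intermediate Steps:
I = -4249 (I = -1 - 4248 = -4249)
(21987 + I) - Y(J) = (21987 - 4249) - 1*(-160) = 17738 + 160 = 17898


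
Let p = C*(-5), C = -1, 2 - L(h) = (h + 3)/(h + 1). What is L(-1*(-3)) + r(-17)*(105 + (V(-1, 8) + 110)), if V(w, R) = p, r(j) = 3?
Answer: 1321/2 ≈ 660.50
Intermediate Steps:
L(h) = 2 - (3 + h)/(1 + h) (L(h) = 2 - (h + 3)/(h + 1) = 2 - (3 + h)/(1 + h))
p = 5 (p = -1*(-5) = 5)
V(w, R) = 5
L(-1*(-3)) + r(-17)*(105 + (V(-1, 8) + 110)) = (-1 - 1*(-3))/(1 - 1*(-3)) + 3*(105 + (5 + 110)) = (-1 + 3)/(1 + 3) + 3*(105 + 115) = 2/4 + 3*220 = (1/4)*2 + 660 = 1/2 + 660 = 1321/2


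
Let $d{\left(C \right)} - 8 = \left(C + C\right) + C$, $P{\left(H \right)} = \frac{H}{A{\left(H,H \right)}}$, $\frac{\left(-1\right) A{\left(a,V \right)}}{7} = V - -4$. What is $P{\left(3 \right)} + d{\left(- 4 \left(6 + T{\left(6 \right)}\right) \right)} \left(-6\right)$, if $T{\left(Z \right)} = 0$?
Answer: $\frac{18813}{49} \approx 383.94$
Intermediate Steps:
$A{\left(a,V \right)} = -28 - 7 V$ ($A{\left(a,V \right)} = - 7 \left(V - -4\right) = - 7 \left(V + 4\right) = - 7 \left(4 + V\right) = -28 - 7 V$)
$P{\left(H \right)} = \frac{H}{-28 - 7 H}$
$d{\left(C \right)} = 8 + 3 C$ ($d{\left(C \right)} = 8 + \left(\left(C + C\right) + C\right) = 8 + \left(2 C + C\right) = 8 + 3 C$)
$P{\left(3 \right)} + d{\left(- 4 \left(6 + T{\left(6 \right)}\right) \right)} \left(-6\right) = \left(-1\right) 3 \frac{1}{28 + 7 \cdot 3} + \left(8 + 3 \left(- 4 \left(6 + 0\right)\right)\right) \left(-6\right) = \left(-1\right) 3 \frac{1}{28 + 21} + \left(8 + 3 \left(\left(-4\right) 6\right)\right) \left(-6\right) = \left(-1\right) 3 \cdot \frac{1}{49} + \left(8 + 3 \left(-24\right)\right) \left(-6\right) = \left(-1\right) 3 \cdot \frac{1}{49} + \left(8 - 72\right) \left(-6\right) = - \frac{3}{49} - -384 = - \frac{3}{49} + 384 = \frac{18813}{49}$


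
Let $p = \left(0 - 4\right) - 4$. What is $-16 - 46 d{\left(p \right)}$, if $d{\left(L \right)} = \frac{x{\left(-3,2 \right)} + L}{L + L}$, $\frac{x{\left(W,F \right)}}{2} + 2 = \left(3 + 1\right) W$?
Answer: $- \frac{239}{2} \approx -119.5$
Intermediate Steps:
$x{\left(W,F \right)} = -4 + 8 W$ ($x{\left(W,F \right)} = -4 + 2 \left(3 + 1\right) W = -4 + 2 \cdot 4 W = -4 + 8 W$)
$p = -8$ ($p = -4 - 4 = -8$)
$d{\left(L \right)} = \frac{-28 + L}{2 L}$ ($d{\left(L \right)} = \frac{\left(-4 + 8 \left(-3\right)\right) + L}{L + L} = \frac{\left(-4 - 24\right) + L}{2 L} = \left(-28 + L\right) \frac{1}{2 L} = \frac{-28 + L}{2 L}$)
$-16 - 46 d{\left(p \right)} = -16 - 46 \frac{-28 - 8}{2 \left(-8\right)} = -16 - 46 \cdot \frac{1}{2} \left(- \frac{1}{8}\right) \left(-36\right) = -16 - \frac{207}{2} = - \frac{239}{2}$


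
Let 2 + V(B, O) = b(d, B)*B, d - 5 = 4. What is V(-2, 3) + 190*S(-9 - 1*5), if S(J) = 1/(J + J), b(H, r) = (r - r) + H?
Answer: -375/14 ≈ -26.786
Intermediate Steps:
d = 9 (d = 5 + 4 = 9)
b(H, r) = H (b(H, r) = 0 + H = H)
V(B, O) = -2 + 9*B
S(J) = 1/(2*J)
V(-2, 3) + 190*S(-9 - 1*5) = (-2 + 9*(-2)) + 190*(1/(2*(-9 - 1*5))) = (-2 - 18) + 190*(1/(2*(-9 - 5))) = -20 + 190*((½)/(-14)) = -20 + 190*((½)*(-1/14)) = -20 + 190*(-1/28) = -20 - 95/14 = -375/14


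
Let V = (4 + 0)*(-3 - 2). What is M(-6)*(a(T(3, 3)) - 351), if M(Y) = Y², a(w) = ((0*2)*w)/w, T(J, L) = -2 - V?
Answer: -12636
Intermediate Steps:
V = -20 (V = 4*(-5) = -20)
T(J, L) = 18 (T(J, L) = -2 - 1*(-20) = -2 + 20 = 18)
a(w) = 0 (a(w) = (0*w)/w = 0/w = 0)
M(-6)*(a(T(3, 3)) - 351) = (-6)²*(0 - 351) = 36*(-351) = -12636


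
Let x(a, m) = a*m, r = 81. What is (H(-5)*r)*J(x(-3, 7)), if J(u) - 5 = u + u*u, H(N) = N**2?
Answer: 860625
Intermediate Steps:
J(u) = 5 + u + u**2 (J(u) = 5 + (u + u*u) = 5 + (u + u**2) = 5 + u + u**2)
(H(-5)*r)*J(x(-3, 7)) = ((-5)**2*81)*(5 - 3*7 + (-3*7)**2) = (25*81)*(5 - 21 + (-21)**2) = 2025*(5 - 21 + 441) = 2025*425 = 860625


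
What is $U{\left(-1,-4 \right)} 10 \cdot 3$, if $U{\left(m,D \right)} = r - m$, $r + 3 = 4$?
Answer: $60$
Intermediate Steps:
$r = 1$ ($r = -3 + 4 = 1$)
$U{\left(m,D \right)} = 1 - m$
$U{\left(-1,-4 \right)} 10 \cdot 3 = \left(1 - -1\right) 10 \cdot 3 = \left(1 + 1\right) 10 \cdot 3 = 2 \cdot 10 \cdot 3 = 20 \cdot 3 = 60$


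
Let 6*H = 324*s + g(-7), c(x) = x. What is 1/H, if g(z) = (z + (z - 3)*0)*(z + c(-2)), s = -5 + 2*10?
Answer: 2/1641 ≈ 0.0012188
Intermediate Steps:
s = 15 (s = -5 + 20 = 15)
g(z) = z*(-2 + z) (g(z) = (z + (z - 3)*0)*(z - 2) = (z + (-3 + z)*0)*(-2 + z) = (z + 0)*(-2 + z) = z*(-2 + z))
H = 1641/2 (H = (324*15 - 7*(-2 - 7))/6 = (4860 - 7*(-9))/6 = (4860 + 63)/6 = (1/6)*4923 = 1641/2 ≈ 820.50)
1/H = 1/(1641/2) = 2/1641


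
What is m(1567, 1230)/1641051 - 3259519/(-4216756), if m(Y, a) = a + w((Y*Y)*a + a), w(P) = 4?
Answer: 5354240391373/6919911650556 ≈ 0.77374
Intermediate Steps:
m(Y, a) = 4 + a (m(Y, a) = a + 4 = 4 + a)
m(1567, 1230)/1641051 - 3259519/(-4216756) = (4 + 1230)/1641051 - 3259519/(-4216756) = 1234*(1/1641051) - 3259519*(-1/4216756) = 1234/1641051 + 3259519/4216756 = 5354240391373/6919911650556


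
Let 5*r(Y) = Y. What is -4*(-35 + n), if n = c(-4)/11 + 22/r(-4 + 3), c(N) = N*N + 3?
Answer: 6304/11 ≈ 573.09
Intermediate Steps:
r(Y) = Y/5
c(N) = 3 + N**2 (c(N) = N**2 + 3 = 3 + N**2)
n = -1191/11 (n = (3 + (-4)**2)/11 + 22/(((-4 + 3)/5)) = (3 + 16)*(1/11) + 22/(((1/5)*(-1))) = 19*(1/11) + 22/(-1/5) = 19/11 + 22*(-5) = 19/11 - 110 = -1191/11 ≈ -108.27)
-4*(-35 + n) = -4*(-35 - 1191/11) = -4*(-1576/11) = 6304/11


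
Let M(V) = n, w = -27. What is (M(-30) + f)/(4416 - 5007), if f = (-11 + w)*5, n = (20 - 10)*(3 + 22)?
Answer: -20/197 ≈ -0.10152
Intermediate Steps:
n = 250 (n = 10*25 = 250)
M(V) = 250
f = -190 (f = (-11 - 27)*5 = -38*5 = -190)
(M(-30) + f)/(4416 - 5007) = (250 - 190)/(4416 - 5007) = 60/(-591) = 60*(-1/591) = -20/197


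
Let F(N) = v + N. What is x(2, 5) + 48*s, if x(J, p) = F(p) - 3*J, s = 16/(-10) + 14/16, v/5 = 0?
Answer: -179/5 ≈ -35.800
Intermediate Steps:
v = 0 (v = 5*0 = 0)
s = -29/40 (s = 16*(-⅒) + 14*(1/16) = -8/5 + 7/8 = -29/40 ≈ -0.72500)
F(N) = N (F(N) = 0 + N = N)
x(J, p) = p - 3*J
x(2, 5) + 48*s = (5 - 3*2) + 48*(-29/40) = (5 - 6) - 174/5 = -1 - 174/5 = -179/5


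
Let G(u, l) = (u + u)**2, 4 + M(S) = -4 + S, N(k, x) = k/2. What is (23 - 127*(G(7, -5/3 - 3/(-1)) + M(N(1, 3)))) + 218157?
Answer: 388481/2 ≈ 1.9424e+5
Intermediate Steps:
N(k, x) = k/2 (N(k, x) = k*(1/2) = k/2)
M(S) = -8 + S (M(S) = -4 + (-4 + S) = -8 + S)
G(u, l) = 4*u**2 (G(u, l) = (2*u)**2 = 4*u**2)
(23 - 127*(G(7, -5/3 - 3/(-1)) + M(N(1, 3)))) + 218157 = (23 - 127*(4*7**2 + (-8 + (1/2)*1))) + 218157 = (23 - 127*(4*49 + (-8 + 1/2))) + 218157 = (23 - 127*(196 - 15/2)) + 218157 = (23 - 127*377/2) + 218157 = (23 - 47879/2) + 218157 = -47833/2 + 218157 = 388481/2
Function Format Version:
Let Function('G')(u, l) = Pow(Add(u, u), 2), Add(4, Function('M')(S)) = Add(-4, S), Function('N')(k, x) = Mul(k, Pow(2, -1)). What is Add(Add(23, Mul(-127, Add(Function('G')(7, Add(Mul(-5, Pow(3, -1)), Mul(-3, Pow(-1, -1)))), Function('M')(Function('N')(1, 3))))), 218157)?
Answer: Rational(388481, 2) ≈ 1.9424e+5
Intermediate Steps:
Function('N')(k, x) = Mul(Rational(1, 2), k) (Function('N')(k, x) = Mul(k, Rational(1, 2)) = Mul(Rational(1, 2), k))
Function('M')(S) = Add(-8, S) (Function('M')(S) = Add(-4, Add(-4, S)) = Add(-8, S))
Function('G')(u, l) = Mul(4, Pow(u, 2)) (Function('G')(u, l) = Pow(Mul(2, u), 2) = Mul(4, Pow(u, 2)))
Add(Add(23, Mul(-127, Add(Function('G')(7, Add(Mul(-5, Pow(3, -1)), Mul(-3, Pow(-1, -1)))), Function('M')(Function('N')(1, 3))))), 218157) = Add(Add(23, Mul(-127, Add(Mul(4, Pow(7, 2)), Add(-8, Mul(Rational(1, 2), 1))))), 218157) = Add(Add(23, Mul(-127, Add(Mul(4, 49), Add(-8, Rational(1, 2))))), 218157) = Add(Add(23, Mul(-127, Add(196, Rational(-15, 2)))), 218157) = Add(Add(23, Mul(-127, Rational(377, 2))), 218157) = Add(Add(23, Rational(-47879, 2)), 218157) = Add(Rational(-47833, 2), 218157) = Rational(388481, 2)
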